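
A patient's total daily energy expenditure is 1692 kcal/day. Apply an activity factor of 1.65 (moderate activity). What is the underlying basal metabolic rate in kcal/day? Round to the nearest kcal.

BMR = TEE ÷ activity factor = 1692 ÷ 1.65 = 1025.4545 kcal/day.

1025 kcal/day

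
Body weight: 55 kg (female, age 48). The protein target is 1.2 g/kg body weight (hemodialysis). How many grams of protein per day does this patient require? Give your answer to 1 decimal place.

66.0 g/day

Protein = 1.2 g/kg × 55 kg = 66 g/day.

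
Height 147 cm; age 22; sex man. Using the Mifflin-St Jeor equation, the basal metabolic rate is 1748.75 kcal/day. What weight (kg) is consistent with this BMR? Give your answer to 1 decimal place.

93.5 kg

1748.75 = 10·W + 6.25(147) − 5(22) + 5
10·W = 1748.75 − 813.75 = 935, so W = 93.5 kg.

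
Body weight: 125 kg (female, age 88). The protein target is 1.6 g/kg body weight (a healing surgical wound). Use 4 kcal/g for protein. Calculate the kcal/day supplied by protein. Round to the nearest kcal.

800 kcal/day

Protein = 1.6 g/kg × 125 kg = 200 g/day.
Protein energy = 200 g × 4 kcal/g = 800 kcal/day.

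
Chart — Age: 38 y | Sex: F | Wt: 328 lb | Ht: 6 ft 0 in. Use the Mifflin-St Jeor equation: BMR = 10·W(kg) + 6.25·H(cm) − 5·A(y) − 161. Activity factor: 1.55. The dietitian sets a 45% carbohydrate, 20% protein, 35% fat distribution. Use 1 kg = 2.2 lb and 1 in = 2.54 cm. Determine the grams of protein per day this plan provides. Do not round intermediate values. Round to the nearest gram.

177 g/day

Convert to metric: weight = 328 ÷ 2.2 = 149.0909 kg; height = (6×12 + 0) × 2.54 = 72 × 2.54 = 182.88 cm.
Mifflin-St Jeor (female): BMR = 10(149.0909) + 6.25(182.88) − 5(38) − 161 = 1490.9091 + 1143 − 190 − 161 = 2282.9091 kcal/day.
TEE = 2282.9091 × 1.55 = 3538.5091 kcal/day.
Protein energy = 20% × 3538.5091 = 707.7018 kcal.
Protein = 707.7018 ÷ 4 kcal/g = 176.9255 g.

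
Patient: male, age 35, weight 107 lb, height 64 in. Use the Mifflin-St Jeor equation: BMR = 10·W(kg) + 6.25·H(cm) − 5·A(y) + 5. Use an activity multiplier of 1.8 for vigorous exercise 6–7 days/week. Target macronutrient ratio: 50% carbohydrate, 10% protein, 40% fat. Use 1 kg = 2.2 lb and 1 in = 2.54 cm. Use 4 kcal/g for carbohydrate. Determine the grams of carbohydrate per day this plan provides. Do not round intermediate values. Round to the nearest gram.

Convert to metric: weight = 107 ÷ 2.2 = 48.6364 kg; height = 64 × 2.54 = 162.56 cm.
Mifflin-St Jeor (male): BMR = 10(48.6364) + 6.25(162.56) − 5(35) + 5 = 486.3636 + 1016 − 175 + 5 = 1332.3636 kcal/day.
TEE = 1332.3636 × 1.8 = 2398.2545 kcal/day.
Carbohydrate energy = 50% × 2398.2545 = 1199.1273 kcal.
Carbohydrate = 1199.1273 ÷ 4 kcal/g = 299.7818 g.

300 g/day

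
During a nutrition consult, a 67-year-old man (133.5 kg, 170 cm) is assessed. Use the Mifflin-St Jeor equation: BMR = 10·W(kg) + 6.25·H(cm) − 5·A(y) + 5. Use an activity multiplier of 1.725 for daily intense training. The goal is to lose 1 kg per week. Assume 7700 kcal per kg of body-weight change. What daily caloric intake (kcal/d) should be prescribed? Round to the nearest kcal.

Mifflin-St Jeor (male): BMR = 10(133.5) + 6.25(170) − 5(67) + 5 = 1335 + 1062.5 − 335 + 5 = 2067.5 kcal/day.
TEE = 2067.5 × 1.725 = 3566.4375 kcal/day.
Required daily deficit = 1 × 7700 ÷ 7 = 1100 kcal/day.
Target intake = 3566.4375 − 1100 = 2466.4375 kcal/day.

2466 kcal/d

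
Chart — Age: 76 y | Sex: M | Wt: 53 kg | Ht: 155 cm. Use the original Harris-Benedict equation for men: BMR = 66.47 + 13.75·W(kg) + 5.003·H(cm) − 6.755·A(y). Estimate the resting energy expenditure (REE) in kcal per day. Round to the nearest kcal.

1057 kcal per day

Harris-Benedict: BMR = 66.47 + 13.75(53) + 5.003(155) − 6.755(76) = 1057.305 kcal/day.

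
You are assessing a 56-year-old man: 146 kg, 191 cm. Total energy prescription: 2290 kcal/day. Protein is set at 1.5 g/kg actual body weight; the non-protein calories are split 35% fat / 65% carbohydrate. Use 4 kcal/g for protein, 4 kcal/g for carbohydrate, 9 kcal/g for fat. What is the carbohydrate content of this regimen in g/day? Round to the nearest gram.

Protein = 1.5 × 146 = 219 g → 219 × 4 = 876 kcal.
Non-protein calories = 2290 − 876 = 1414 kcal.
Fat: 35% × 1414 = 494.9 kcal; carbohydrate: 919.1 kcal.
Carbohydrate: 919.1 kcal ÷ 4 kcal/g = 229.775 g.

230 g/day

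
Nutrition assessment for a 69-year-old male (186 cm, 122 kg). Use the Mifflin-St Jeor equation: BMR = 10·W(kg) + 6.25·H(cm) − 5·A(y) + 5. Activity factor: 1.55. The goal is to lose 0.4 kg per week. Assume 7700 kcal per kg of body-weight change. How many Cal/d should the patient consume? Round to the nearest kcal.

Mifflin-St Jeor (male): BMR = 10(122) + 6.25(186) − 5(69) + 5 = 1220 + 1162.5 − 345 + 5 = 2042.5 kcal/day.
TEE = 2042.5 × 1.55 = 3165.875 kcal/day.
Required daily deficit = 0.4 × 7700 ÷ 7 = 440 kcal/day.
Target intake = 3165.875 − 440 = 2725.875 kcal/day.

2726 Cal/d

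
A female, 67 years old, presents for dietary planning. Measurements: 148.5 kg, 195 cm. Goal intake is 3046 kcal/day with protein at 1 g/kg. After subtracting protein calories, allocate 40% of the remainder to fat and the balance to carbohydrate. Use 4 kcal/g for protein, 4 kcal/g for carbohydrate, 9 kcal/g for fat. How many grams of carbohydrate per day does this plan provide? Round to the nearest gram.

Protein = 1 × 148.5 = 148.5 g → 148.5 × 4 = 594 kcal.
Non-protein calories = 3046 − 594 = 2452 kcal.
Fat: 40% × 2452 = 980.8 kcal; carbohydrate: 1471.2 kcal.
Carbohydrate: 1471.2 kcal ÷ 4 kcal/g = 367.8 g.

368 g/day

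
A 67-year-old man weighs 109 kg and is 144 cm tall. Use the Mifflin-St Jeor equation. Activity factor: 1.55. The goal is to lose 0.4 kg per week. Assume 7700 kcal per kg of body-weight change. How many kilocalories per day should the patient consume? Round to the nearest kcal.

Mifflin-St Jeor (male): BMR = 10(109) + 6.25(144) − 5(67) + 5 = 1090 + 900 − 335 + 5 = 1660 kcal/day.
TEE = 1660 × 1.55 = 2573 kcal/day.
Required daily deficit = 0.4 × 7700 ÷ 7 = 440 kcal/day.
Target intake = 2573 − 440 = 2133 kcal/day.

2133 kilocalories per day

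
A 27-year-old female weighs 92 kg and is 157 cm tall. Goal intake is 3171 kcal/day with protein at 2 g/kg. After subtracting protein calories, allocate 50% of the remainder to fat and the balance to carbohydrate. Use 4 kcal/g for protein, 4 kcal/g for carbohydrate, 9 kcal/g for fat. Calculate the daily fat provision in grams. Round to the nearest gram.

135 g/day

Protein = 2 × 92 = 184 g → 184 × 4 = 736 kcal.
Non-protein calories = 3171 − 736 = 2435 kcal.
Fat: 50% × 2435 = 1217.5 kcal; carbohydrate: 1217.5 kcal.
Fat: 1217.5 kcal ÷ 9 kcal/g = 135.2778 g.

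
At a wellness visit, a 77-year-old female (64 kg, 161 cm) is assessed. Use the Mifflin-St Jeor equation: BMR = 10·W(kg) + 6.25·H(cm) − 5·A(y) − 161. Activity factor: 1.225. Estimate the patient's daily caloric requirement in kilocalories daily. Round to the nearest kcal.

Mifflin-St Jeor (female): BMR = 10(64) + 6.25(161) − 5(77) − 161 = 640 + 1006.25 − 385 − 161 = 1100.25 kcal/day.
TEE = BMR × activity factor = 1100.25 × 1.225 = 1347.8063 kcal/day.

1348 kilocalories daily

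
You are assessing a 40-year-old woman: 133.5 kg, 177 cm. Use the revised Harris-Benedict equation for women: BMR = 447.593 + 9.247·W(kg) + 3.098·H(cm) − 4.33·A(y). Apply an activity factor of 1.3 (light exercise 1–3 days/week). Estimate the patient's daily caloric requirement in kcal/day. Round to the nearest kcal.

Harris-Benedict: BMR = 447.593 + 9.247(133.5) + 3.098(177) − 4.33(40) = 2057.2135 kcal/day.
TEE = BMR × activity factor = 2057.2135 × 1.3 = 2674.3776 kcal/day.

2674 kcal/day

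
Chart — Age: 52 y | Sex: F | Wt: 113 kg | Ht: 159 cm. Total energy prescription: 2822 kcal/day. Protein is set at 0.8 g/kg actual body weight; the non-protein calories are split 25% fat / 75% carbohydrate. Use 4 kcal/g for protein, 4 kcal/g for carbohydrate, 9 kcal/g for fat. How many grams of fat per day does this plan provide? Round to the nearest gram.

68 g/day

Protein = 0.8 × 113 = 90.4 g → 90.4 × 4 = 361.6 kcal.
Non-protein calories = 2822 − 361.6 = 2460.4 kcal.
Fat: 25% × 2460.4 = 615.1 kcal; carbohydrate: 1845.3 kcal.
Fat: 615.1 kcal ÷ 9 kcal/g = 68.3444 g.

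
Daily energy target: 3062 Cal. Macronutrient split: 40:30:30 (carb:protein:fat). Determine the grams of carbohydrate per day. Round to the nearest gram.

Carbohydrate energy = 40% × 3062 = 1224.8 kcal.
At 4 kcal/g: 1224.8 ÷ 4 = 306.2 g.

306 g/day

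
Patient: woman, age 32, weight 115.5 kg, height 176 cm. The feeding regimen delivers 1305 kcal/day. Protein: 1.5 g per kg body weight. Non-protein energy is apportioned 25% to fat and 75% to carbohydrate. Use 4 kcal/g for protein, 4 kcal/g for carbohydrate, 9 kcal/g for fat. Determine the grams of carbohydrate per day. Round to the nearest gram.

115 g/day

Protein = 1.5 × 115.5 = 173.25 g → 173.25 × 4 = 693 kcal.
Non-protein calories = 1305 − 693 = 612 kcal.
Fat: 25% × 612 = 153 kcal; carbohydrate: 459 kcal.
Carbohydrate: 459 kcal ÷ 4 kcal/g = 114.75 g.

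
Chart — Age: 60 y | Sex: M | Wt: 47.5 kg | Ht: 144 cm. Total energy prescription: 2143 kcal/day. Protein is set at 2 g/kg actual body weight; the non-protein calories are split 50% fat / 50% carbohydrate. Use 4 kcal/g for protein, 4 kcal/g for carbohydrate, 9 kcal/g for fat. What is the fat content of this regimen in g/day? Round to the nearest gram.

98 g/day

Protein = 2 × 47.5 = 95 g → 95 × 4 = 380 kcal.
Non-protein calories = 2143 − 380 = 1763 kcal.
Fat: 50% × 1763 = 881.5 kcal; carbohydrate: 881.5 kcal.
Fat: 881.5 kcal ÷ 9 kcal/g = 97.9444 g.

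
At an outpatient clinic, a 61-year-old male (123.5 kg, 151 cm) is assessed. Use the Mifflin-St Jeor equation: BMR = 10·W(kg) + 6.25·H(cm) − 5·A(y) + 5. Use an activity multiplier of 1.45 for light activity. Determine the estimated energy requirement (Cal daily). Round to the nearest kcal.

2724 Cal daily

Mifflin-St Jeor (male): BMR = 10(123.5) + 6.25(151) − 5(61) + 5 = 1235 + 943.75 − 305 + 5 = 1878.75 kcal/day.
TEE = BMR × activity factor = 1878.75 × 1.45 = 2724.1875 kcal/day.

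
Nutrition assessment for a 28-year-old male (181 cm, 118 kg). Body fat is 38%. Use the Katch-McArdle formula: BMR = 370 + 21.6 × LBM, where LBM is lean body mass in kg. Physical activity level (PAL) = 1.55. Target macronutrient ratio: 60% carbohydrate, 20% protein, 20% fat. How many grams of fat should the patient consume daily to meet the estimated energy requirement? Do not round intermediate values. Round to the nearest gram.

LBM = 118 × (1 − 0.38) = 73.16 kg. Katch-McArdle: BMR = 370 + 21.6 × 73.16 = 1950.256 kcal/day.
TEE = 1950.256 × 1.55 = 3022.8968 kcal/day.
Fat energy = 20% × 3022.8968 = 604.5794 kcal.
Fat = 604.5794 ÷ 9 kcal/g = 67.1755 g.

67 g/day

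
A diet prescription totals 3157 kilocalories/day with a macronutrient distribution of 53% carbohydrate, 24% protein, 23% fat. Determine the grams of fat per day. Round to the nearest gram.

81 g/day

Fat energy = 23% × 3157 = 726.11 kcal.
At 9 kcal/g: 726.11 ÷ 9 = 80.6789 g.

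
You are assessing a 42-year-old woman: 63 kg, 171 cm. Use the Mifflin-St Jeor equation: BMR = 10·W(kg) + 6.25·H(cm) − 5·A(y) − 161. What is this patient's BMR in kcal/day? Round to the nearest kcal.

Mifflin-St Jeor (female): BMR = 10(63) + 6.25(171) − 5(42) − 161 = 630 + 1068.75 − 210 − 161 = 1327.75 kcal/day.

1328 kcal/day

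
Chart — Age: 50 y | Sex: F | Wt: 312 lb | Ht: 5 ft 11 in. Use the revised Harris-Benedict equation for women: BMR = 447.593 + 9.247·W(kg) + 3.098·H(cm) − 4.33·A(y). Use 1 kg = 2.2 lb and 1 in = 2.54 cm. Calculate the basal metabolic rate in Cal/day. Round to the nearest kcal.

Convert to metric: weight = 312 ÷ 2.2 = 141.8182 kg; height = (5×12 + 11) × 2.54 = 71 × 2.54 = 180.34 cm.
Harris-Benedict: BMR = 447.593 + 9.247(141.8182) + 3.098(180.34) − 4.33(50) = 2101.179 kcal/day.

2101 Cal/day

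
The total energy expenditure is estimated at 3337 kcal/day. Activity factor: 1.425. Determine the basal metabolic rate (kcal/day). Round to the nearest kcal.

2342 kcal/day

BMR = TEE ÷ activity factor = 3337 ÷ 1.425 = 2341.7544 kcal/day.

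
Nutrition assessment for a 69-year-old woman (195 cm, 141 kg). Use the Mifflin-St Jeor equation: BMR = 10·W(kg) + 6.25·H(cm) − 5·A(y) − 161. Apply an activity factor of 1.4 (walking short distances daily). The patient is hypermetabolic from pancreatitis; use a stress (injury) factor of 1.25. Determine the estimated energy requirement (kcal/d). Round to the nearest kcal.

Mifflin-St Jeor (female): BMR = 10(141) + 6.25(195) − 5(69) − 161 = 1410 + 1218.75 − 345 − 161 = 2122.75 kcal/day.
TEE = BMR × activity factor = 2122.75 × 1.4 = 2971.85 kcal/day.
Apply stress factor: 2971.85 × 1.25 = 3714.8125 kcal/day.

3715 kcal/d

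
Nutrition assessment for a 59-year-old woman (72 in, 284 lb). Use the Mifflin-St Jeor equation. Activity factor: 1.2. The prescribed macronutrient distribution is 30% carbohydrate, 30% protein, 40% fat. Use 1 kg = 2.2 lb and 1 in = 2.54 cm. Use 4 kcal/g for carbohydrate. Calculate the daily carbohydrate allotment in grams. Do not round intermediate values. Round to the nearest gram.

178 g/day

Convert to metric: weight = 284 ÷ 2.2 = 129.0909 kg; height = 72 × 2.54 = 182.88 cm.
Mifflin-St Jeor (female): BMR = 10(129.0909) + 6.25(182.88) − 5(59) − 161 = 1290.9091 + 1143 − 295 − 161 = 1977.9091 kcal/day.
TEE = 1977.9091 × 1.2 = 2373.4909 kcal/day.
Carbohydrate energy = 30% × 2373.4909 = 712.0473 kcal.
Carbohydrate = 712.0473 ÷ 4 kcal/g = 178.0118 g.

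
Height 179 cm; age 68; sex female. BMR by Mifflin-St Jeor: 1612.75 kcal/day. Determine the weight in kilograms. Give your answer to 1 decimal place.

99.5 kg

1612.75 = 10·W + 6.25(179) − 5(68) − 161
10·W = 1612.75 − 617.75 = 995, so W = 99.5 kg.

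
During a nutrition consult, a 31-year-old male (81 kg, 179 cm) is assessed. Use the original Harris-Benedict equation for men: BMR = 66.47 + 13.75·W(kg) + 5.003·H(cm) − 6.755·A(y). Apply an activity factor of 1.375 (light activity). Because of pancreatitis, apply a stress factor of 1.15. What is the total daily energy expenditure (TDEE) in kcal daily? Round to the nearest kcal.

Harris-Benedict: BMR = 66.47 + 13.75(81) + 5.003(179) − 6.755(31) = 1866.352 kcal/day.
TEE = BMR × activity factor = 1866.352 × 1.375 = 2566.234 kcal/day.
Apply stress factor: 2566.234 × 1.15 = 2951.1691 kcal/day.

2951 kcal daily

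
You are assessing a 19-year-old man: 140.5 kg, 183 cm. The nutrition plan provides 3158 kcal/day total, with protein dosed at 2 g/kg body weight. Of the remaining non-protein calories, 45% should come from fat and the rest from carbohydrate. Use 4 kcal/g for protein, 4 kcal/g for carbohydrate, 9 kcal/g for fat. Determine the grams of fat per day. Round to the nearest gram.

Protein = 2 × 140.5 = 281 g → 281 × 4 = 1124 kcal.
Non-protein calories = 3158 − 1124 = 2034 kcal.
Fat: 45% × 2034 = 915.3 kcal; carbohydrate: 1118.7 kcal.
Fat: 915.3 kcal ÷ 9 kcal/g = 101.7 g.

102 g/day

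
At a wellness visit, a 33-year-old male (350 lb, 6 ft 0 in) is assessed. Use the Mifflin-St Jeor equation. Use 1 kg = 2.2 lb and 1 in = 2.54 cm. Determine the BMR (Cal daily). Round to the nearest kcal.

Convert to metric: weight = 350 ÷ 2.2 = 159.0909 kg; height = (6×12 + 0) × 2.54 = 72 × 2.54 = 182.88 cm.
Mifflin-St Jeor (male): BMR = 10(159.0909) + 6.25(182.88) − 5(33) + 5 = 1590.9091 + 1143 − 165 + 5 = 2573.9091 kcal/day.

2574 Cal daily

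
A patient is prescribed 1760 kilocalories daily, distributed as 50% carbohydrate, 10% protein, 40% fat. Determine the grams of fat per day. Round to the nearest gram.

Fat energy = 40% × 1760 = 704 kcal.
At 9 kcal/g: 704 ÷ 9 = 78.2222 g.

78 g/day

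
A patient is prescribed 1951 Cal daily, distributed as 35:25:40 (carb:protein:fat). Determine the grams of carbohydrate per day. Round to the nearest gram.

Carbohydrate energy = 35% × 1951 = 682.85 kcal.
At 4 kcal/g: 682.85 ÷ 4 = 170.7125 g.

171 g/day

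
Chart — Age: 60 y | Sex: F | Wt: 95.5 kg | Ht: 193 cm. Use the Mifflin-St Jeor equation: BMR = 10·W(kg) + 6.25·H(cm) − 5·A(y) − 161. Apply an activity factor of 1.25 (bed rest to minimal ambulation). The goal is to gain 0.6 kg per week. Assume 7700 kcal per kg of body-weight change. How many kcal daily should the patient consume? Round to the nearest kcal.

Mifflin-St Jeor (female): BMR = 10(95.5) + 6.25(193) − 5(60) − 161 = 955 + 1206.25 − 300 − 161 = 1700.25 kcal/day.
TEE = 1700.25 × 1.25 = 2125.3125 kcal/day.
Required daily surplus = 0.6 × 7700 ÷ 7 = 660 kcal/day.
Target intake = 2125.3125 + 660 = 2785.3125 kcal/day.

2785 kcal daily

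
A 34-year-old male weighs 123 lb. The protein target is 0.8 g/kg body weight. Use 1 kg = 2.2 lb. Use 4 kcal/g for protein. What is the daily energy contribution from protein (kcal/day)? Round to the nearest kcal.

179 kcal/day

Weight in kg = 123 ÷ 2.2 = 55.9091 kg.
Protein = 0.8 g/kg × 55.9091 kg = 44.7273 g/day.
Protein energy = 44.7273 g × 4 kcal/g = 178.9091 kcal/day.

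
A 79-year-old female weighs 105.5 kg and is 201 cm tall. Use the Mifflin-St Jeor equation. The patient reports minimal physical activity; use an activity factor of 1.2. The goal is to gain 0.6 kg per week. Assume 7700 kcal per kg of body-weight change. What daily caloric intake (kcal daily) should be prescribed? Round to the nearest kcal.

Mifflin-St Jeor (female): BMR = 10(105.5) + 6.25(201) − 5(79) − 161 = 1055 + 1256.25 − 395 − 161 = 1755.25 kcal/day.
TEE = 1755.25 × 1.2 = 2106.3 kcal/day.
Required daily surplus = 0.6 × 7700 ÷ 7 = 660 kcal/day.
Target intake = 2106.3 + 660 = 2766.3 kcal/day.

2766 kcal daily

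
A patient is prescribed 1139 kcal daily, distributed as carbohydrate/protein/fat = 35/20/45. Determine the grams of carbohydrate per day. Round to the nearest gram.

Carbohydrate energy = 35% × 1139 = 398.65 kcal.
At 4 kcal/g: 398.65 ÷ 4 = 99.6625 g.

100 g/day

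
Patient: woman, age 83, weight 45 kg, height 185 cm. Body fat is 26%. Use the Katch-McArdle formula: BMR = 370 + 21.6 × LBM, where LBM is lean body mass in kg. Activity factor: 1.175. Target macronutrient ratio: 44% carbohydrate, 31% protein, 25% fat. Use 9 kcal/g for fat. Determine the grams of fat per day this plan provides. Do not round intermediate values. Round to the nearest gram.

36 g/day

LBM = 45 × (1 − 0.26) = 33.3 kg. Katch-McArdle: BMR = 370 + 21.6 × 33.3 = 1089.28 kcal/day.
TEE = 1089.28 × 1.175 = 1279.904 kcal/day.
Fat energy = 25% × 1279.904 = 319.976 kcal.
Fat = 319.976 ÷ 9 kcal/g = 35.5529 g.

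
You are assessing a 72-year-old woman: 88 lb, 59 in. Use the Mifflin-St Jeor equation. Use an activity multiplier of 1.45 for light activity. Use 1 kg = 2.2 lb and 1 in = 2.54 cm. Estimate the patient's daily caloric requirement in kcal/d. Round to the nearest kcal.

Convert to metric: weight = 88 ÷ 2.2 = 40 kg; height = 59 × 2.54 = 149.86 cm.
Mifflin-St Jeor (female): BMR = 10(40) + 6.25(149.86) − 5(72) − 161 = 400 + 936.625 − 360 − 161 = 815.625 kcal/day.
TEE = BMR × activity factor = 815.625 × 1.45 = 1182.6563 kcal/day.

1183 kcal/d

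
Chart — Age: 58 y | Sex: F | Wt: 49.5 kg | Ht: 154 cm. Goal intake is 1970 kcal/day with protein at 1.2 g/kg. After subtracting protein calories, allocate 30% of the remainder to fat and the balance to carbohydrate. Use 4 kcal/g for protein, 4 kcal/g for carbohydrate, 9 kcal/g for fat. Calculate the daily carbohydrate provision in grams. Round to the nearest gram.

Protein = 1.2 × 49.5 = 59.4 g → 59.4 × 4 = 237.6 kcal.
Non-protein calories = 1970 − 237.6 = 1732.4 kcal.
Fat: 30% × 1732.4 = 519.72 kcal; carbohydrate: 1212.68 kcal.
Carbohydrate: 1212.68 kcal ÷ 4 kcal/g = 303.17 g.

303 g/day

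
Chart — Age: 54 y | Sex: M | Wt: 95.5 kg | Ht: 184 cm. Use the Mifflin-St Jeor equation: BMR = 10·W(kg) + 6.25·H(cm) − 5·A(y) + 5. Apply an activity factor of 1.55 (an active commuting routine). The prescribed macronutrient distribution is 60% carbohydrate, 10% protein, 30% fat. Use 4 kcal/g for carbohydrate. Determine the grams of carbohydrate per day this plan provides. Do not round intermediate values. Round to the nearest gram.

428 g/day

Mifflin-St Jeor (male): BMR = 10(95.5) + 6.25(184) − 5(54) + 5 = 955 + 1150 − 270 + 5 = 1840 kcal/day.
TEE = 1840 × 1.55 = 2852 kcal/day.
Carbohydrate energy = 60% × 2852 = 1711.2 kcal.
Carbohydrate = 1711.2 ÷ 4 kcal/g = 427.8 g.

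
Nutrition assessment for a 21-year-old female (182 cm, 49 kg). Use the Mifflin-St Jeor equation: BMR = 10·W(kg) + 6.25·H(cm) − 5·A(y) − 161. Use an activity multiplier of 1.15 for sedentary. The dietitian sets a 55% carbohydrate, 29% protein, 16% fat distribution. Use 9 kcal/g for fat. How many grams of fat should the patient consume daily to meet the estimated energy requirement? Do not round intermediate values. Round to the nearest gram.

28 g/day

Mifflin-St Jeor (female): BMR = 10(49) + 6.25(182) − 5(21) − 161 = 490 + 1137.5 − 105 − 161 = 1361.5 kcal/day.
TEE = 1361.5 × 1.15 = 1565.725 kcal/day.
Fat energy = 16% × 1565.725 = 250.516 kcal.
Fat = 250.516 ÷ 9 kcal/g = 27.8351 g.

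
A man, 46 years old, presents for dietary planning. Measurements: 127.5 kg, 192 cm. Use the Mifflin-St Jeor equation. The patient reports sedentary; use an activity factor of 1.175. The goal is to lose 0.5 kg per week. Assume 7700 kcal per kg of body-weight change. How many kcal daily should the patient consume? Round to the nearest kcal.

Mifflin-St Jeor (male): BMR = 10(127.5) + 6.25(192) − 5(46) + 5 = 1275 + 1200 − 230 + 5 = 2250 kcal/day.
TEE = 2250 × 1.175 = 2643.75 kcal/day.
Required daily deficit = 0.5 × 7700 ÷ 7 = 550 kcal/day.
Target intake = 2643.75 − 550 = 2093.75 kcal/day.

2094 kcal daily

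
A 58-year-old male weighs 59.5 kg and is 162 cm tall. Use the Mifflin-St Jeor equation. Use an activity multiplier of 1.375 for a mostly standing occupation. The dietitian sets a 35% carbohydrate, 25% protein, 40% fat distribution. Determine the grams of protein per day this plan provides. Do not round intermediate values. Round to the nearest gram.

Mifflin-St Jeor (male): BMR = 10(59.5) + 6.25(162) − 5(58) + 5 = 595 + 1012.5 − 290 + 5 = 1322.5 kcal/day.
TEE = 1322.5 × 1.375 = 1818.4375 kcal/day.
Protein energy = 25% × 1818.4375 = 454.6094 kcal.
Protein = 454.6094 ÷ 4 kcal/g = 113.6523 g.

114 g/day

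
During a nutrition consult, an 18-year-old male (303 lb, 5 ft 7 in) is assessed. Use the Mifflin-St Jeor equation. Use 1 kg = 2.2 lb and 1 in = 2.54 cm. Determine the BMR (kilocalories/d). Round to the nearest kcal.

Convert to metric: weight = 303 ÷ 2.2 = 137.7273 kg; height = (5×12 + 7) × 2.54 = 67 × 2.54 = 170.18 cm.
Mifflin-St Jeor (male): BMR = 10(137.7273) + 6.25(170.18) − 5(18) + 5 = 1377.2727 + 1063.625 − 90 + 5 = 2355.8977 kcal/day.

2356 kilocalories/d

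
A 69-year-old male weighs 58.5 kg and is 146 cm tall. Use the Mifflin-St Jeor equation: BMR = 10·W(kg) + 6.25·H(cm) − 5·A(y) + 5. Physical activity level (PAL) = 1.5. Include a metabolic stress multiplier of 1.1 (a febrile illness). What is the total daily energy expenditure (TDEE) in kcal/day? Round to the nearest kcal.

1910 kcal/day

Mifflin-St Jeor (male): BMR = 10(58.5) + 6.25(146) − 5(69) + 5 = 585 + 912.5 − 345 + 5 = 1157.5 kcal/day.
TEE = BMR × activity factor = 1157.5 × 1.5 = 1736.25 kcal/day.
Apply stress factor: 1736.25 × 1.1 = 1909.875 kcal/day.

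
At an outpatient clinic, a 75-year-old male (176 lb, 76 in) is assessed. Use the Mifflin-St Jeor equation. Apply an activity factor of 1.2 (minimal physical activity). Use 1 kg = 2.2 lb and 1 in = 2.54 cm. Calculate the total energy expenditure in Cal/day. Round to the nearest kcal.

1964 Cal/day

Convert to metric: weight = 176 ÷ 2.2 = 80 kg; height = 76 × 2.54 = 193.04 cm.
Mifflin-St Jeor (male): BMR = 10(80) + 6.25(193.04) − 5(75) + 5 = 800 + 1206.5 − 375 + 5 = 1636.5 kcal/day.
TEE = BMR × activity factor = 1636.5 × 1.2 = 1963.8 kcal/day.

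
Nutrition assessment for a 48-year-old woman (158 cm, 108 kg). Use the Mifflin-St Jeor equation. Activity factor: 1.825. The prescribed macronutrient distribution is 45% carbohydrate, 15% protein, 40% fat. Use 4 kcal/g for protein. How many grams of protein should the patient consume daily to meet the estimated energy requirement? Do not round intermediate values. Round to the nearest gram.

Mifflin-St Jeor (female): BMR = 10(108) + 6.25(158) − 5(48) − 161 = 1080 + 987.5 − 240 − 161 = 1666.5 kcal/day.
TEE = 1666.5 × 1.825 = 3041.3625 kcal/day.
Protein energy = 15% × 3041.3625 = 456.2044 kcal.
Protein = 456.2044 ÷ 4 kcal/g = 114.0511 g.

114 g/day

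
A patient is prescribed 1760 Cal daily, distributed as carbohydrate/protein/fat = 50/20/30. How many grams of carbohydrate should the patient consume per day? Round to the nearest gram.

Carbohydrate energy = 50% × 1760 = 880 kcal.
At 4 kcal/g: 880 ÷ 4 = 220 g.

220 g/day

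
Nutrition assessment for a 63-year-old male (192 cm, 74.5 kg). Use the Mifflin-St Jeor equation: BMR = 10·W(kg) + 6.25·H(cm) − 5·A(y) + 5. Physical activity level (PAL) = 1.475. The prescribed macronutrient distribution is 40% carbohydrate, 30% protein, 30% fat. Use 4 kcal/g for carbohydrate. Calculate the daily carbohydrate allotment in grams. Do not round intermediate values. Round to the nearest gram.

Mifflin-St Jeor (male): BMR = 10(74.5) + 6.25(192) − 5(63) + 5 = 745 + 1200 − 315 + 5 = 1635 kcal/day.
TEE = 1635 × 1.475 = 2411.625 kcal/day.
Carbohydrate energy = 40% × 2411.625 = 964.65 kcal.
Carbohydrate = 964.65 ÷ 4 kcal/g = 241.1625 g.

241 g/day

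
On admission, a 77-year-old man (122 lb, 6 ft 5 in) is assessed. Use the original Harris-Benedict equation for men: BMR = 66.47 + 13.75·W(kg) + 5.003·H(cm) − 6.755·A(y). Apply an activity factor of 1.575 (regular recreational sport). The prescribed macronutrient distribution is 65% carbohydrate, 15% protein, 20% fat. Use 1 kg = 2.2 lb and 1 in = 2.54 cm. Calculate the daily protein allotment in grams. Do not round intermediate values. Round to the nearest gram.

76 g/day

Convert to metric: weight = 122 ÷ 2.2 = 55.4545 kg; height = (6×12 + 5) × 2.54 = 77 × 2.54 = 195.58 cm.
Harris-Benedict: BMR = 66.47 + 13.75(55.4545) + 5.003(195.58) − 6.755(77) = 1287.3217 kcal/day.
TEE = 1287.3217 × 1.575 = 2027.5317 kcal/day.
Protein energy = 15% × 2027.5317 = 304.1298 kcal.
Protein = 304.1298 ÷ 4 kcal/g = 76.0324 g.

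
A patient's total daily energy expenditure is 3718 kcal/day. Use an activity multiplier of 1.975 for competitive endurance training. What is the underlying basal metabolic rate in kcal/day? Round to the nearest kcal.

1883 kcal/day

BMR = TEE ÷ activity factor = 3718 ÷ 1.975 = 1882.5316 kcal/day.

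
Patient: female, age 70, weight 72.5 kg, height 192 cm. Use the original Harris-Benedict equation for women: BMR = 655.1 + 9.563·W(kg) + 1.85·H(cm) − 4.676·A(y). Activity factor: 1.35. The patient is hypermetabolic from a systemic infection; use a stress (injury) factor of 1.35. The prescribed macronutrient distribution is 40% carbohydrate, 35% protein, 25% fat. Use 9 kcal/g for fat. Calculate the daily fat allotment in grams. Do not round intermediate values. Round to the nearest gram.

70 g/day

Harris-Benedict: BMR = 655.1 + 9.563(72.5) + 1.85(192) − 4.676(70) = 1376.2975 kcal/day.
TEE = 1376.2975 × 1.35 = 1858.0016 kcal/day.
With stress factor 1.35: 1858.0016 × 1.35 = 2508.3022 kcal/day.
Fat energy = 25% × 2508.3022 = 627.0755 kcal.
Fat = 627.0755 ÷ 9 kcal/g = 69.6751 g.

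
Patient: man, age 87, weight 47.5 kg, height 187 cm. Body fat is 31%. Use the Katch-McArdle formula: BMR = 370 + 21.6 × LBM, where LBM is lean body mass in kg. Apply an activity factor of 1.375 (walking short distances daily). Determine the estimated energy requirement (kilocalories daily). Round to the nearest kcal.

1482 kilocalories daily

LBM = 47.5 × (1 − 0.31) = 32.775 kg. Katch-McArdle: BMR = 370 + 21.6 × 32.775 = 1077.94 kcal/day.
TEE = BMR × activity factor = 1077.94 × 1.375 = 1482.1675 kcal/day.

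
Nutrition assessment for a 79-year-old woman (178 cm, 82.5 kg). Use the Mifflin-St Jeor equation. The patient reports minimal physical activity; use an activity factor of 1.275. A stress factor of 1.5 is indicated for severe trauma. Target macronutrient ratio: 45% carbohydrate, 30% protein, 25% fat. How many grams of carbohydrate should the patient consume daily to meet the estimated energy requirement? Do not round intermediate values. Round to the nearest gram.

Mifflin-St Jeor (female): BMR = 10(82.5) + 6.25(178) − 5(79) − 161 = 825 + 1112.5 − 395 − 161 = 1381.5 kcal/day.
TEE = 1381.5 × 1.275 = 1761.4125 kcal/day.
With stress factor 1.5: 1761.4125 × 1.5 = 2642.1188 kcal/day.
Carbohydrate energy = 45% × 2642.1188 = 1188.9534 kcal.
Carbohydrate = 1188.9534 ÷ 4 kcal/g = 297.2384 g.

297 g/day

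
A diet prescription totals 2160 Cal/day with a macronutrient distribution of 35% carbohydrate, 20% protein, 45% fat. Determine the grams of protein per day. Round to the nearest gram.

108 g/day

Protein energy = 20% × 2160 = 432 kcal.
At 4 kcal/g: 432 ÷ 4 = 108 g.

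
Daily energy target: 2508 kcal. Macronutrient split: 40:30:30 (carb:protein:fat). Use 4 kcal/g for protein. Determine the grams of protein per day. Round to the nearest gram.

188 g/day

Protein energy = 30% × 2508 = 752.4 kcal.
At 4 kcal/g: 752.4 ÷ 4 = 188.1 g.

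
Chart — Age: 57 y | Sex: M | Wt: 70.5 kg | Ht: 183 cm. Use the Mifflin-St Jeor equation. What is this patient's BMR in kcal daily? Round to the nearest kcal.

Mifflin-St Jeor (male): BMR = 10(70.5) + 6.25(183) − 5(57) + 5 = 705 + 1143.75 − 285 + 5 = 1568.75 kcal/day.

1569 kcal daily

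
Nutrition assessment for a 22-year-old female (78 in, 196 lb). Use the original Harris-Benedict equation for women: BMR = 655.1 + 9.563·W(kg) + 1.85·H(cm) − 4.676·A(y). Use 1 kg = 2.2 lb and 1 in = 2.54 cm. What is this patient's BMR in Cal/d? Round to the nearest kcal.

1771 Cal/d

Convert to metric: weight = 196 ÷ 2.2 = 89.0909 kg; height = 78 × 2.54 = 198.12 cm.
Harris-Benedict: BMR = 655.1 + 9.563(89.0909) + 1.85(198.12) − 4.676(22) = 1770.7264 kcal/day.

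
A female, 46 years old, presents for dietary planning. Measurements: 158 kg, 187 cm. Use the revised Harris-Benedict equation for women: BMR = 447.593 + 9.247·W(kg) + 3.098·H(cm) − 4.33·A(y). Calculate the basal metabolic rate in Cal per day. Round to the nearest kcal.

Harris-Benedict: BMR = 447.593 + 9.247(158) + 3.098(187) − 4.33(46) = 2288.765 kcal/day.

2289 Cal per day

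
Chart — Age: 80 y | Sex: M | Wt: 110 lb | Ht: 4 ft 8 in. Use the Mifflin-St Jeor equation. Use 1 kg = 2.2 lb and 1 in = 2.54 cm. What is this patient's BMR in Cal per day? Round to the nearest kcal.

Convert to metric: weight = 110 ÷ 2.2 = 50 kg; height = (4×12 + 8) × 2.54 = 56 × 2.54 = 142.24 cm.
Mifflin-St Jeor (male): BMR = 10(50) + 6.25(142.24) − 5(80) + 5 = 500 + 889 − 400 + 5 = 994 kcal/day.

994 Cal per day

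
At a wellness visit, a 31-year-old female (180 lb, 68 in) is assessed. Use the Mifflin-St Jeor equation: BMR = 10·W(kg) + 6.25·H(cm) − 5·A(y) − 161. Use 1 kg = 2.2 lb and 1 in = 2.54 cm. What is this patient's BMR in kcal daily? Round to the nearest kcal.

Convert to metric: weight = 180 ÷ 2.2 = 81.8182 kg; height = 68 × 2.54 = 172.72 cm.
Mifflin-St Jeor (female): BMR = 10(81.8182) + 6.25(172.72) − 5(31) − 161 = 818.1818 + 1079.5 − 155 − 161 = 1581.6818 kcal/day.

1582 kcal daily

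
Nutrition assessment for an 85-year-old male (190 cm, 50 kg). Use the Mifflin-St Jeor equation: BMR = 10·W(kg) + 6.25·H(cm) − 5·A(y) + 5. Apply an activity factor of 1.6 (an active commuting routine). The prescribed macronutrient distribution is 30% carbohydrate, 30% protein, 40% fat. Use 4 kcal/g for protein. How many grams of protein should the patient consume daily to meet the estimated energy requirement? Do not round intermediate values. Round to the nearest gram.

152 g/day

Mifflin-St Jeor (male): BMR = 10(50) + 6.25(190) − 5(85) + 5 = 500 + 1187.5 − 425 + 5 = 1267.5 kcal/day.
TEE = 1267.5 × 1.6 = 2028 kcal/day.
Protein energy = 30% × 2028 = 608.4 kcal.
Protein = 608.4 ÷ 4 kcal/g = 152.1 g.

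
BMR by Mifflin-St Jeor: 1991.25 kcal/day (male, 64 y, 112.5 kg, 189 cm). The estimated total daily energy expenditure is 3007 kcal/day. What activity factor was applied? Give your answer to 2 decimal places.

Activity factor = TEE ÷ BMR = 3007 ÷ 1991.25 = 1.51.

1.51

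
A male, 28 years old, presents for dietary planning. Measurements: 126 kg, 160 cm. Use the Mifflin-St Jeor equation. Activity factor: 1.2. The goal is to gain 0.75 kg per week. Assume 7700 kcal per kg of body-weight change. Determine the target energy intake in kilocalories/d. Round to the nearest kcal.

3375 kilocalories/d

Mifflin-St Jeor (male): BMR = 10(126) + 6.25(160) − 5(28) + 5 = 1260 + 1000 − 140 + 5 = 2125 kcal/day.
TEE = 2125 × 1.2 = 2550 kcal/day.
Required daily surplus = 0.75 × 7700 ÷ 7 = 825 kcal/day.
Target intake = 2550 + 825 = 3375 kcal/day.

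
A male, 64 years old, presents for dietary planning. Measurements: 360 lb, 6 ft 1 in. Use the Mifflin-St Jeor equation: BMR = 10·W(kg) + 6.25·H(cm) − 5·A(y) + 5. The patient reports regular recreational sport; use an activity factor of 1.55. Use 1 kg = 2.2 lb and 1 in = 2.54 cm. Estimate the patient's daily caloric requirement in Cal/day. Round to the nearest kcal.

3844 Cal/day

Convert to metric: weight = 360 ÷ 2.2 = 163.6364 kg; height = (6×12 + 1) × 2.54 = 73 × 2.54 = 185.42 cm.
Mifflin-St Jeor (male): BMR = 10(163.6364) + 6.25(185.42) − 5(64) + 5 = 1636.3636 + 1158.875 − 320 + 5 = 2480.2386 kcal/day.
TEE = BMR × activity factor = 2480.2386 × 1.55 = 3844.3699 kcal/day.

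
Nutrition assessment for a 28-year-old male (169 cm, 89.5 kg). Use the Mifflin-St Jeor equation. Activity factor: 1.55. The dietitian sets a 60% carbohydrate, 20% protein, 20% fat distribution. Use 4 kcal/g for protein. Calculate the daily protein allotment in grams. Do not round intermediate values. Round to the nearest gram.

141 g/day

Mifflin-St Jeor (male): BMR = 10(89.5) + 6.25(169) − 5(28) + 5 = 895 + 1056.25 − 140 + 5 = 1816.25 kcal/day.
TEE = 1816.25 × 1.55 = 2815.1875 kcal/day.
Protein energy = 20% × 2815.1875 = 563.0375 kcal.
Protein = 563.0375 ÷ 4 kcal/g = 140.7594 g.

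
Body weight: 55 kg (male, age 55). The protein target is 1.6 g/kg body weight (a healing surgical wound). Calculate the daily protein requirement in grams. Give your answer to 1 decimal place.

Protein = 1.6 g/kg × 55 kg = 88 g/day.

88.0 g/day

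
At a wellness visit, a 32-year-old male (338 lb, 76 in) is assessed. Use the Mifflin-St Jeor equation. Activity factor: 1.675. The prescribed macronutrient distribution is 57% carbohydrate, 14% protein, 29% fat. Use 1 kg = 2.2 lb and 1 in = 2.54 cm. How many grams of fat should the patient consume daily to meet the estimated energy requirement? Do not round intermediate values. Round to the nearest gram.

140 g/day

Convert to metric: weight = 338 ÷ 2.2 = 153.6364 kg; height = 76 × 2.54 = 193.04 cm.
Mifflin-St Jeor (male): BMR = 10(153.6364) + 6.25(193.04) − 5(32) + 5 = 1536.3636 + 1206.5 − 160 + 5 = 2587.8636 kcal/day.
TEE = 2587.8636 × 1.675 = 4334.6716 kcal/day.
Fat energy = 29% × 4334.6716 = 1257.0548 kcal.
Fat = 1257.0548 ÷ 9 kcal/g = 139.6728 g.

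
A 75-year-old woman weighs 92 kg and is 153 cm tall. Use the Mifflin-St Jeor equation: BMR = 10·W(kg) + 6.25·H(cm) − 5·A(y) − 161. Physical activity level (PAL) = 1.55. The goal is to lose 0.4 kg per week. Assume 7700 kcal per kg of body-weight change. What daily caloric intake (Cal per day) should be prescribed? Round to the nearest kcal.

1637 Cal per day

Mifflin-St Jeor (female): BMR = 10(92) + 6.25(153) − 5(75) − 161 = 920 + 956.25 − 375 − 161 = 1340.25 kcal/day.
TEE = 1340.25 × 1.55 = 2077.3875 kcal/day.
Required daily deficit = 0.4 × 7700 ÷ 7 = 440 kcal/day.
Target intake = 2077.3875 − 440 = 1637.3875 kcal/day.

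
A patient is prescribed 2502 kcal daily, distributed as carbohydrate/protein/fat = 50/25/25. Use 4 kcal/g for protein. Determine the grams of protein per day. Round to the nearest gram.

156 g/day

Protein energy = 25% × 2502 = 625.5 kcal.
At 4 kcal/g: 625.5 ÷ 4 = 156.375 g.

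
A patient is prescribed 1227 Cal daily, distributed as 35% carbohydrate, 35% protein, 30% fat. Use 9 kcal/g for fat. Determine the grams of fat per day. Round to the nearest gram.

41 g/day

Fat energy = 30% × 1227 = 368.1 kcal.
At 9 kcal/g: 368.1 ÷ 9 = 40.9 g.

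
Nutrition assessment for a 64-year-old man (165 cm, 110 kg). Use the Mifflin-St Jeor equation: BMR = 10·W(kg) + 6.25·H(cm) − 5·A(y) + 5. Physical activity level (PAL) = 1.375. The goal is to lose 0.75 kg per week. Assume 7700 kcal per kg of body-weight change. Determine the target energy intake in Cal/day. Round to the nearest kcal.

1672 Cal/day

Mifflin-St Jeor (male): BMR = 10(110) + 6.25(165) − 5(64) + 5 = 1100 + 1031.25 − 320 + 5 = 1816.25 kcal/day.
TEE = 1816.25 × 1.375 = 2497.3438 kcal/day.
Required daily deficit = 0.75 × 7700 ÷ 7 = 825 kcal/day.
Target intake = 2497.3438 − 825 = 1672.3438 kcal/day.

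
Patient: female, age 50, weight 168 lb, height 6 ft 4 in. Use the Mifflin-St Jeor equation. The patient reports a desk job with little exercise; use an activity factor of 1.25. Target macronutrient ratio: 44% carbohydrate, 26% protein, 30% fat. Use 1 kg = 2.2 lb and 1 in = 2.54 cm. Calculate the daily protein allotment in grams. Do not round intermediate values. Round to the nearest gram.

127 g/day

Convert to metric: weight = 168 ÷ 2.2 = 76.3636 kg; height = (6×12 + 4) × 2.54 = 76 × 2.54 = 193.04 cm.
Mifflin-St Jeor (female): BMR = 10(76.3636) + 6.25(193.04) − 5(50) − 161 = 763.6364 + 1206.5 − 250 − 161 = 1559.1364 kcal/day.
TEE = 1559.1364 × 1.25 = 1948.9205 kcal/day.
Protein energy = 26% × 1948.9205 = 506.7193 kcal.
Protein = 506.7193 ÷ 4 kcal/g = 126.6798 g.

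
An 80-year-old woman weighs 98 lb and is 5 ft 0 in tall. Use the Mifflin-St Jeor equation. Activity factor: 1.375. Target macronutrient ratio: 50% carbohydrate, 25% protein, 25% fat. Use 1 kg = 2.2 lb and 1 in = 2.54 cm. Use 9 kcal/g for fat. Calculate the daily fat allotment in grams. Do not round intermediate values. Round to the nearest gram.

Convert to metric: weight = 98 ÷ 2.2 = 44.5455 kg; height = (5×12 + 0) × 2.54 = 60 × 2.54 = 152.4 cm.
Mifflin-St Jeor (female): BMR = 10(44.5455) + 6.25(152.4) − 5(80) − 161 = 445.4545 + 952.5 − 400 − 161 = 836.9545 kcal/day.
TEE = 836.9545 × 1.375 = 1150.8125 kcal/day.
Fat energy = 25% × 1150.8125 = 287.7031 kcal.
Fat = 287.7031 ÷ 9 kcal/g = 31.967 g.

32 g/day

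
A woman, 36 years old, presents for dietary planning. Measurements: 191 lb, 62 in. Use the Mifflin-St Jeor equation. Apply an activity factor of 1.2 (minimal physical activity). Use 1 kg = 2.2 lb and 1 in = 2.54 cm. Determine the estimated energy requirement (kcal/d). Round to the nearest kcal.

Convert to metric: weight = 191 ÷ 2.2 = 86.8182 kg; height = 62 × 2.54 = 157.48 cm.
Mifflin-St Jeor (female): BMR = 10(86.8182) + 6.25(157.48) − 5(36) − 161 = 868.1818 + 984.25 − 180 − 161 = 1511.4318 kcal/day.
TEE = BMR × activity factor = 1511.4318 × 1.2 = 1813.7182 kcal/day.

1814 kcal/d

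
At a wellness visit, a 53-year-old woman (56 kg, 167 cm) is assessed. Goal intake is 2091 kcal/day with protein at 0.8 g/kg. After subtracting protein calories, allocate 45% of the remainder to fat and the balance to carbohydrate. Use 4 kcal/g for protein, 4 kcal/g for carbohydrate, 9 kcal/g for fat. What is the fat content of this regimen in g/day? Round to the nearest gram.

96 g/day

Protein = 0.8 × 56 = 44.8 g → 44.8 × 4 = 179.2 kcal.
Non-protein calories = 2091 − 179.2 = 1911.8 kcal.
Fat: 45% × 1911.8 = 860.31 kcal; carbohydrate: 1051.49 kcal.
Fat: 860.31 kcal ÷ 9 kcal/g = 95.59 g.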